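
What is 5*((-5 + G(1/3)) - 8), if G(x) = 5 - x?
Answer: -125/3 ≈ -41.667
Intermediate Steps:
5*((-5 + G(1/3)) - 8) = 5*((-5 + (5 - 1/3)) - 8) = 5*((-5 + 14/3) - 8) = 5*(-1/3 - 8) = 5*(-25/3) = -125/3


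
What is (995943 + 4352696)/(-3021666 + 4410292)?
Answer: 5348639/1388626 ≈ 3.8517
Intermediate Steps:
(995943 + 4352696)/(-3021666 + 4410292) = 5348639/1388626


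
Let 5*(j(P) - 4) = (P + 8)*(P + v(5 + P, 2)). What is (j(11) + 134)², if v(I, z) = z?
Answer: 877969/25 ≈ 35119.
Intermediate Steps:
j(P) = 4 + (2 + P)*(8 + P)/5 (j(P) = 4 + ((P + 8)*(P + 2))/5 = 4 + ((8 + P)*(2 + P))/5 = 4 + ((2 + P)*(8 + P))/5 = 4 + (2 + P)*(8 + P)/5)
(j(11) + 134)² = ((36/5 + 2*11 + (⅕)*11²) + 134)² = ((36/5 + 22 + (⅕)*121) + 134)² = ((36/5 + 22 + 121/5) + 134)² = (267/5 + 134)² = (937/5)² = 877969/25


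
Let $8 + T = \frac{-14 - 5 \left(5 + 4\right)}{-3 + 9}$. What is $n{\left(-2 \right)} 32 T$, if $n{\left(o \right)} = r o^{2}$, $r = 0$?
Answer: $0$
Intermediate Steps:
$n{\left(o \right)} = 0$ ($n{\left(o \right)} = 0 o^{2} = 0$)
$T = - \frac{107}{6}$ ($T = -8 + \frac{-14 - 5 \left(5 + 4\right)}{-3 + 9} = -8 + \frac{-14 - 45}{6} = -8 + \left(-14 - 45\right) \frac{1}{6} = -8 - \frac{59}{6} = - \frac{107}{6} \approx -17.833$)
$n{\left(-2 \right)} 32 T = 0 \cdot 32 \left(- \frac{107}{6}\right) = 0 \left(- \frac{107}{6}\right) = 0$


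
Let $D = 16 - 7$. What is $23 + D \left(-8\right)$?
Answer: $-49$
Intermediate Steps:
$D = 9$ ($D = 16 - 7 = 9$)
$23 + D \left(-8\right) = 23 + 9 \left(-8\right) = 23 - 72 = -49$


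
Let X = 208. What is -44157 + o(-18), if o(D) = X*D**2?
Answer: 23235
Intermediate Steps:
o(D) = 208*D**2
-44157 + o(-18) = -44157 + 208*(-18)**2 = -44157 + 208*324 = -44157 + 67392 = 23235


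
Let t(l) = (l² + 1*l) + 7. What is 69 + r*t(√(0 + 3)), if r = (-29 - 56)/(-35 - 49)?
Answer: 3323/42 + 85*√3/84 ≈ 80.872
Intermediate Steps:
t(l) = 7 + l + l² (t(l) = (l² + l) + 7 = (l + l²) + 7 = 7 + l + l²)
r = 85/84 (r = -85/(-84) = -85*(-1/84) = 85/84 ≈ 1.0119)
69 + r*t(√(0 + 3)) = 69 + 85*(7 + √(0 + 3) + (√(0 + 3))²)/84 = 69 + 85*(7 + √3 + (√3)²)/84 = 69 + 85*(7 + √3 + 3)/84 = 69 + 85*(10 + √3)/84 = 69 + (425/42 + 85*√3/84) = 3323/42 + 85*√3/84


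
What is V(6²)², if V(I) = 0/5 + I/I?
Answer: 1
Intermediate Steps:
V(I) = 1 (V(I) = 0*(⅕) + 1 = 0 + 1 = 1)
V(6²)² = 1² = 1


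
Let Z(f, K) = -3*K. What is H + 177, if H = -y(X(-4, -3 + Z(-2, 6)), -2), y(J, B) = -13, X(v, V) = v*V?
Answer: 190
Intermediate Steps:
X(v, V) = V*v
H = 13 (H = -1*(-13) = 13)
H + 177 = 13 + 177 = 190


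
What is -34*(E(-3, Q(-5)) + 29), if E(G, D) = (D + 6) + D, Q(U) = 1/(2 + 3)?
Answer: -6018/5 ≈ -1203.6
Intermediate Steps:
Q(U) = 1/5
E(G, D) = 6 + 2*D (E(G, D) = (6 + D) + D = 6 + 2*D)
-34*(E(-3, Q(-5)) + 29) = -34*((6 + 2*(1/5)) + 29) = -34*((6 + 2/5) + 29) = -34*(32/5 + 29) = -34*177/5 = -6018/5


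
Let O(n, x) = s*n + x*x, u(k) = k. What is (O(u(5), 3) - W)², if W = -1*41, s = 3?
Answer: 4225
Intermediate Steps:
O(n, x) = x² + 3*n (O(n, x) = 3*n + x*x = 3*n + x² = x² + 3*n)
W = -41
(O(u(5), 3) - W)² = ((3² + 3*5) - 1*(-41))² = ((9 + 15) + 41)² = (24 + 41)² = 65² = 4225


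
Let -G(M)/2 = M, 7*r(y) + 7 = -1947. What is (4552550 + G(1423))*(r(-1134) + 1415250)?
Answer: 45063889980384/7 ≈ 6.4377e+12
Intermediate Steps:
r(y) = -1954/7 (r(y) = -1 + (1/7)*(-1947) = -1 - 1947/7 = -1954/7)
G(M) = -2*M
(4552550 + G(1423))*(r(-1134) + 1415250) = (4552550 - 2*1423)*(-1954/7 + 1415250) = (4552550 - 2846)*(9904796/7) = 4549704*(9904796/7) = 45063889980384/7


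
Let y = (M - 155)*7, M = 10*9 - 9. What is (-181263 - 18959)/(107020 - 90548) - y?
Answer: 4166137/8236 ≈ 505.84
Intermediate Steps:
M = 81 (M = 90 - 9 = 81)
y = -518 (y = (81 - 155)*7 = -74*7 = -518)
(-181263 - 18959)/(107020 - 90548) - y = (-181263 - 18959)/(107020 - 90548) - 1*(-518) = -200222/16472 + 518 = -200222*1/16472 + 518 = -100111/8236 + 518 = 4166137/8236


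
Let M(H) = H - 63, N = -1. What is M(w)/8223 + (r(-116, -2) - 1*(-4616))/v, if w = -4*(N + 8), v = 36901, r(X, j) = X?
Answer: 33645509/303436923 ≈ 0.11088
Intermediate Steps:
w = -28 (w = -4*(-1 + 8) = -4*7 = -28)
M(H) = -63 + H
M(w)/8223 + (r(-116, -2) - 1*(-4616))/v = (-63 - 28)/8223 + (-116 - 1*(-4616))/36901 = -91*1/8223 + (-116 + 4616)*(1/36901) = -91/8223 + 4500*(1/36901) = -91/8223 + 4500/36901 = 33645509/303436923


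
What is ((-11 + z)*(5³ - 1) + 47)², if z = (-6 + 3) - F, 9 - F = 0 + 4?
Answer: 5331481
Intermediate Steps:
F = 5 (F = 9 - (0 + 4) = 9 - 1*4 = 9 - 4 = 5)
z = -8 (z = (-6 + 3) - 1*5 = -3 - 5 = -8)
((-11 + z)*(5³ - 1) + 47)² = ((-11 - 8)*(5³ - 1) + 47)² = (-19*(125 - 1) + 47)² = (-19*124 + 47)² = (-2356 + 47)² = (-2309)² = 5331481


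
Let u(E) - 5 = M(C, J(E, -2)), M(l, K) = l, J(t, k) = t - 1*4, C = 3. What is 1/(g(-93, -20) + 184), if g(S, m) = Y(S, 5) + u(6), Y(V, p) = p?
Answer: 1/197 ≈ 0.0050761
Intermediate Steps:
J(t, k) = -4 + t (J(t, k) = t - 4 = -4 + t)
u(E) = 8 (u(E) = 5 + 3 = 8)
g(S, m) = 13 (g(S, m) = 5 + 8 = 13)
1/(g(-93, -20) + 184) = 1/(13 + 184) = 1/197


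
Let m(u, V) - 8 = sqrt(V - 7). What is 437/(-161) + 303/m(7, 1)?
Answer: 1117/35 - 303*I*sqrt(6)/70 ≈ 31.914 - 10.603*I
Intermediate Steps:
m(u, V) = 8 + sqrt(-7 + V) (m(u, V) = 8 + sqrt(V - 7) = 8 + sqrt(-7 + V))
437/(-161) + 303/m(7, 1) = 437/(-161) + 303/(8 + sqrt(-7 + 1)) = 437*(-1/161) + 303/(8 + sqrt(-6)) = -19/7 + 303/(8 + I*sqrt(6))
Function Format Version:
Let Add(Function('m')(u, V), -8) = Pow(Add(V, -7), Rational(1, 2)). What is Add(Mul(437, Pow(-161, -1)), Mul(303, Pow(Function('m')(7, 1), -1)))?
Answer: Add(Rational(1117, 35), Mul(Rational(-303, 70), I, Pow(6, Rational(1, 2)))) ≈ Add(31.914, Mul(-10.603, I))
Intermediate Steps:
Function('m')(u, V) = Add(8, Pow(Add(-7, V), Rational(1, 2))) (Function('m')(u, V) = Add(8, Pow(Add(V, -7), Rational(1, 2))) = Add(8, Pow(Add(-7, V), Rational(1, 2))))
Add(Mul(437, Pow(-161, -1)), Mul(303, Pow(Function('m')(7, 1), -1))) = Add(Mul(437, Pow(-161, -1)), Mul(303, Pow(Add(8, Pow(Add(-7, 1), Rational(1, 2))), -1))) = Add(Mul(437, Rational(-1, 161)), Mul(303, Pow(Add(8, Pow(-6, Rational(1, 2))), -1))) = Add(Rational(-19, 7), Mul(303, Pow(Add(8, Mul(I, Pow(6, Rational(1, 2)))), -1)))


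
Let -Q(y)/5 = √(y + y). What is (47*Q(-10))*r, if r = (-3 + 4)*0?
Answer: 0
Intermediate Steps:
Q(y) = -5*√2*√y (Q(y) = -5*√(y + y) = -5*√2*√y)
r = 0 (r = 1*0 = 0)
(47*Q(-10))*r = (47*(-5*√2*√(-10)))*0 = (47*(-5*√2*I*√10))*0 = (47*(-10*I*√5))*0 = -470*I*√5*0 = 0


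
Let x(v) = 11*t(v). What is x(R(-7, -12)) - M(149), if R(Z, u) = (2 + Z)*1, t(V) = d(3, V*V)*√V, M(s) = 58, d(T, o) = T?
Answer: -58 + 33*I*√5 ≈ -58.0 + 73.79*I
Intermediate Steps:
t(V) = 3*√V
R(Z, u) = 2 + Z
x(v) = 33*√v (x(v) = 11*(3*√v) = 33*√v)
x(R(-7, -12)) - M(149) = 33*√(2 - 7) - 1*58 = 33*√(-5) - 58 = 33*(I*√5) - 58 = 33*I*√5 - 58 = -58 + 33*I*√5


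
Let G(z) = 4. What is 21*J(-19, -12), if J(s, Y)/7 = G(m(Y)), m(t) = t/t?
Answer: 588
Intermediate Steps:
m(t) = 1
J(s, Y) = 28 (J(s, Y) = 7*4 = 28)
21*J(-19, -12) = 21*28 = 588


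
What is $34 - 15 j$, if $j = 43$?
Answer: $-611$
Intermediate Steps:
$34 - 15 j = 34 - 645 = -611$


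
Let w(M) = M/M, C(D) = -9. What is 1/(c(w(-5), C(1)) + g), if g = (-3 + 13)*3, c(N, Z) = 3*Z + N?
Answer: ¼ ≈ 0.25000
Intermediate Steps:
w(M) = 1
c(N, Z) = N + 3*Z
g = 30 (g = 10*3 = 30)
1/(c(w(-5), C(1)) + g) = 1/((1 + 3*(-9)) + 30) = 1/((1 - 27) + 30) = 1/(-26 + 30) = 1/4 = ¼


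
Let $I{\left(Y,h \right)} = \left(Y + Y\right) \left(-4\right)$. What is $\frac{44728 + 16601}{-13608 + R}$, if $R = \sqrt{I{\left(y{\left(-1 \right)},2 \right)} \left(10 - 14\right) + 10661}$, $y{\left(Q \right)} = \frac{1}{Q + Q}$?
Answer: $- \frac{834565032}{185167019} - \frac{61329 \sqrt{10645}}{185167019} \approx -4.5413$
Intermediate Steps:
$y{\left(Q \right)} = \frac{1}{2 Q}$
$I{\left(Y,h \right)} = - 8 Y$ ($I{\left(Y,h \right)} = 2 Y \left(-4\right) = - 8 Y$)
$R = \sqrt{10645}$ ($R = \sqrt{- 8 \frac{1}{2 \left(-1\right)} \left(10 - 14\right) + 10661} = \sqrt{- 8 \cdot \frac{1}{2} \left(-1\right) \left(-4\right) + 10661} = \sqrt{\left(-8\right) \left(- \frac{1}{2}\right) \left(-4\right) + 10661} = \sqrt{4 \left(-4\right) + 10661} = \sqrt{-16 + 10661} = \sqrt{10645} \approx 103.17$)
$\frac{44728 + 16601}{-13608 + R} = \frac{44728 + 16601}{-13608 + \sqrt{10645}} = \frac{61329}{-13608 + \sqrt{10645}}$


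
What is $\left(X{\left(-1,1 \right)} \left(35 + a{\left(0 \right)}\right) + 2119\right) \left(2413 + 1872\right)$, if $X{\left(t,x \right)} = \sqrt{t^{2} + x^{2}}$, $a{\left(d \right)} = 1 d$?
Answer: $9079915 + 149975 \sqrt{2} \approx 9.292 \cdot 10^{6}$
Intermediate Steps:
$a{\left(d \right)} = d$
$\left(X{\left(-1,1 \right)} \left(35 + a{\left(0 \right)}\right) + 2119\right) \left(2413 + 1872\right) = \left(\sqrt{\left(-1\right)^{2} + 1^{2}} \left(35 + 0\right) + 2119\right) \left(2413 + 1872\right) = \left(\sqrt{1 + 1} \cdot 35 + 2119\right) 4285 = \left(\sqrt{2} \cdot 35 + 2119\right) 4285 = \left(35 \sqrt{2} + 2119\right) 4285 = \left(2119 + 35 \sqrt{2}\right) 4285 = 9079915 + 149975 \sqrt{2}$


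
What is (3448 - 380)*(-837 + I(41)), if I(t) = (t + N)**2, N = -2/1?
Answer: 2098512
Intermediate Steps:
N = -2 (N = -2*1 = -2)
I(t) = (-2 + t)**2 (I(t) = (t - 2)**2 = (-2 + t)**2)
(3448 - 380)*(-837 + I(41)) = (3448 - 380)*(-837 + (-2 + 41)**2) = 3068*(-837 + 39**2) = 3068*(-837 + 1521) = 3068*684 = 2098512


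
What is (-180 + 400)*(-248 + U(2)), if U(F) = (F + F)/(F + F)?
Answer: -54340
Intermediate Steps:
U(F) = 1 (U(F) = (2*F)/((2*F)) = (2*F)*(1/(2*F)) = 1)
(-180 + 400)*(-248 + U(2)) = (-180 + 400)*(-248 + 1) = 220*(-247) = -54340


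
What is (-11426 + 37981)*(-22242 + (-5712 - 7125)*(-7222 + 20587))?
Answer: -4556539176585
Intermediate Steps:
(-11426 + 37981)*(-22242 + (-5712 - 7125)*(-7222 + 20587)) = 26555*(-22242 - 12837*13365) = 26555*(-22242 - 171566505) = 26555*(-171588747) = -4556539176585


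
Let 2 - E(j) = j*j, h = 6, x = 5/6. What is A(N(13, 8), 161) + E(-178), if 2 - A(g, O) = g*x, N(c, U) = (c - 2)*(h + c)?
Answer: -191125/6 ≈ -31854.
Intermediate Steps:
x = 5/6 (x = 5*(1/6) = 5/6 ≈ 0.83333)
N(c, U) = (-2 + c)*(6 + c) (N(c, U) = (c - 2)*(6 + c) = (-2 + c)*(6 + c))
A(g, O) = 2 - 5*g/6 (A(g, O) = 2 - g*5/6 = 2 - 5*g/6)
E(j) = 2 - j**2 (E(j) = 2 - j*j = 2 - j**2)
A(N(13, 8), 161) + E(-178) = (2 - 5*(-12 + 13**2 + 4*13)/6) + (2 - 1*(-178)**2) = (2 - 5*(-12 + 169 + 52)/6) + (2 - 1*31684) = (2 - 5/6*209) + (2 - 31684) = (2 - 1045/6) - 31682 = -1033/6 - 31682 = -191125/6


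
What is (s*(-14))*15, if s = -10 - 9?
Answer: 3990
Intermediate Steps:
s = -19
(s*(-14))*15 = -19*(-14)*15 = 266*15 = 3990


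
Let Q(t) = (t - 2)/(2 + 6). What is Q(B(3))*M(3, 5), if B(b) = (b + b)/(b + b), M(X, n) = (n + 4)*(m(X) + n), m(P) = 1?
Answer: -27/4 ≈ -6.7500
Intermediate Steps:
M(X, n) = (1 + n)*(4 + n) (M(X, n) = (n + 4)*(1 + n) = (4 + n)*(1 + n) = (1 + n)*(4 + n))
B(b) = 1 (B(b) = (2*b)/((2*b)) = (2*b)*(1/(2*b)) = 1)
Q(t) = -¼ + t/8 (Q(t) = (-2 + t)/8 = (-2 + t)*(⅛) = -¼ + t/8)
Q(B(3))*M(3, 5) = (-¼ + (⅛)*1)*(4 + 5² + 5*5) = (-¼ + ⅛)*(4 + 25 + 25) = -⅛*54 = -27/4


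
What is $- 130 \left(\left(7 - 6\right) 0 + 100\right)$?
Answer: $-13000$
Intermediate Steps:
$- 130 \left(\left(7 - 6\right) 0 + 100\right) = - 130 \left(1 \cdot 0 + 100\right) = - 130 \left(0 + 100\right) = \left(-130\right) 100 = -13000$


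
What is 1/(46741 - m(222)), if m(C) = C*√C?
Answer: 46741/2173780033 + 222*√222/2173780033 ≈ 2.3024e-5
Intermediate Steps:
m(C) = C^(3/2)
1/(46741 - m(222)) = 1/(46741 - 222^(3/2)) = 1/(46741 - 222*√222)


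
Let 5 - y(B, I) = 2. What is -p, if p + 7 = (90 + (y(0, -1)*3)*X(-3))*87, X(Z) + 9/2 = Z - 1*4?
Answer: 2363/2 ≈ 1181.5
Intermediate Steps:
X(Z) = -17/2 + Z (X(Z) = -9/2 + (Z - 1*4) = -9/2 + (Z - 4) = -9/2 + (-4 + Z) = -17/2 + Z)
y(B, I) = 3 (y(B, I) = 5 - 1*2 = 5 - 2 = 3)
p = -2363/2 (p = -7 + (90 + (3*3)*(-17/2 - 3))*87 = -7 + (90 + 9*(-23/2))*87 = -7 + (90 - 207/2)*87 = -7 - 27/2*87 = -7 - 2349/2 = -2363/2 ≈ -1181.5)
-p = -1*(-2363/2) = 2363/2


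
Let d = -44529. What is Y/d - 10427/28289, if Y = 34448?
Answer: -1438803355/1259680881 ≈ -1.1422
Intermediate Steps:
Y/d - 10427/28289 = 34448/(-44529) - 10427/28289 = 34448*(-1/44529) - 10427*1/28289 = -34448/44529 - 10427/28289 = -1438803355/1259680881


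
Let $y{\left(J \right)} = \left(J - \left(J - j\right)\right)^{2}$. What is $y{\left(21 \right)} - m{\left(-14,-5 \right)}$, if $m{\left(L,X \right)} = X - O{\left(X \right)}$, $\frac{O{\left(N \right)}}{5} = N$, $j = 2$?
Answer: $-16$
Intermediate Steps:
$O{\left(N \right)} = 5 N$
$m{\left(L,X \right)} = - 4 X$ ($m{\left(L,X \right)} = X - 5 X = - 4 X$)
$y{\left(J \right)} = 4$ ($y{\left(J \right)} = \left(J - \left(-2 + J\right)\right)^{2} = 2^{2} = 4$)
$y{\left(21 \right)} - m{\left(-14,-5 \right)} = 4 - \left(-4\right) \left(-5\right) = 4 - 20 = -16$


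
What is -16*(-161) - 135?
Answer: 2441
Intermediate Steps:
-16*(-161) - 135 = 2576 - 135 = 2441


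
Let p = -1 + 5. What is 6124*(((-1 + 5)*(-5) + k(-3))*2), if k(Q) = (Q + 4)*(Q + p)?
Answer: -232712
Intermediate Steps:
p = 4
k(Q) = (4 + Q)**2 (k(Q) = (Q + 4)*(Q + 4) = (4 + Q)*(4 + Q) = (4 + Q)**2)
6124*(((-1 + 5)*(-5) + k(-3))*2) = 6124*(((-1 + 5)*(-5) + (16 + (-3)**2 + 8*(-3)))*2) = 6124*((4*(-5) + (16 + 9 - 24))*2) = 6124*((-20 + 1)*2) = 6124*(-19*2) = 6124*(-38) = -232712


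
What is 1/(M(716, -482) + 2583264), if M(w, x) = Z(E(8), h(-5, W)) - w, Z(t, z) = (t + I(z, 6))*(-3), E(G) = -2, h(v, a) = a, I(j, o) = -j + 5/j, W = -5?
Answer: 1/2582542 ≈ 3.8722e-7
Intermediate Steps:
Z(t, z) = -15/z - 3*t + 3*z (Z(t, z) = (t + (-z + 5/z))*(-3) = (t - z + 5/z)*(-3) = -15/z - 3*t + 3*z)
M(w, x) = -6 - w (M(w, x) = (-15/(-5) - 3*(-2) + 3*(-5)) - w = (-15*(-⅕) + 6 - 15) - w = (3 + 6 - 15) - w = -6 - w)
1/(M(716, -482) + 2583264) = 1/((-6 - 1*716) + 2583264) = 1/((-6 - 716) + 2583264) = 1/(-722 + 2583264) = 1/2582542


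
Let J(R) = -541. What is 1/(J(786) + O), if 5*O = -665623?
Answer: -5/668328 ≈ -7.4814e-6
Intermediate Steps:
O = -665623/5 (O = (1/5)*(-665623) = -665623/5 ≈ -1.3312e+5)
1/(J(786) + O) = 1/(-541 - 665623/5) = 1/(-668328/5) = -5/668328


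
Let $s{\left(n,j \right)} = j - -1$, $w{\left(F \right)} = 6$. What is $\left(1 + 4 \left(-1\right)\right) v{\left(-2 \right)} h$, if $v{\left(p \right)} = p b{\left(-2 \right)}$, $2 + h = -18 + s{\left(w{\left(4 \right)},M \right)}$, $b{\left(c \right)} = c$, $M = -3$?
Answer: $264$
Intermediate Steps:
$s{\left(n,j \right)} = 1 + j$ ($s{\left(n,j \right)} = j + 1 = 1 + j$)
$h = -22$ ($h = -2 + \left(-18 + \left(1 - 3\right)\right) = -2 - 20 = -22$)
$v{\left(p \right)} = - 2 p$ ($v{\left(p \right)} = p \left(-2\right) = - 2 p$)
$\left(1 + 4 \left(-1\right)\right) v{\left(-2 \right)} h = \left(1 + 4 \left(-1\right)\right) \left(\left(-2\right) \left(-2\right)\right) \left(-22\right) = \left(1 - 4\right) 4 \left(-22\right) = \left(-3\right) 4 \left(-22\right) = \left(-12\right) \left(-22\right) = 264$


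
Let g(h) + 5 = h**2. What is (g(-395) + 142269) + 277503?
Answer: 575792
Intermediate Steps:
g(h) = -5 + h**2
(g(-395) + 142269) + 277503 = ((-5 + (-395)**2) + 142269) + 277503 = ((-5 + 156025) + 142269) + 277503 = (156020 + 142269) + 277503 = 298289 + 277503 = 575792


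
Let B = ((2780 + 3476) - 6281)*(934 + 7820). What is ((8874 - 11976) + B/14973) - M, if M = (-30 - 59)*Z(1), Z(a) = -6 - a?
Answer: -18664425/4991 ≈ -3739.6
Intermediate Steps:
B = -218850 (B = (6256 - 6281)*8754 = -25*8754 = -218850)
M = 623 (M = (-30 - 59)*(-6 - 1*1) = -89*(-6 - 1) = -89*(-7) = 623)
((8874 - 11976) + B/14973) - M = ((8874 - 11976) - 218850/14973) - 1*623 = (-3102 - 218850*1/14973) - 623 = (-3102 - 72950/4991) - 623 = -15555032/4991 - 623 = -18664425/4991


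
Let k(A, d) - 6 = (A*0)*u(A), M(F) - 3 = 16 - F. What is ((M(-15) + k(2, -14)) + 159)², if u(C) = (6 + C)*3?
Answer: 39601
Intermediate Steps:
u(C) = 18 + 3*C
M(F) = 19 - F (M(F) = 3 + (16 - F) = 19 - F)
k(A, d) = 6 (k(A, d) = 6 + (A*0)*(18 + 3*A) = 6 + 0*(18 + 3*A) = 6 + 0 = 6)
((M(-15) + k(2, -14)) + 159)² = (((19 - 1*(-15)) + 6) + 159)² = (((19 + 15) + 6) + 159)² = ((34 + 6) + 159)² = (40 + 159)² = 199² = 39601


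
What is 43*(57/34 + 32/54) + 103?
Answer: 184123/918 ≈ 200.57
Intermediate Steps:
43*(57/34 + 32/54) + 103 = 43*(57*(1/34) + 32*(1/54)) + 103 = 43*(57/34 + 16/27) + 103 = 43*(2083/918) + 103 = 89569/918 + 103 = 184123/918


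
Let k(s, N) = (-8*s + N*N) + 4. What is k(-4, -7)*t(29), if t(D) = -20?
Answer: -1700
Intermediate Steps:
k(s, N) = 4 + N**2 - 8*s (k(s, N) = (-8*s + N**2) + 4 = (N**2 - 8*s) + 4 = 4 + N**2 - 8*s)
k(-4, -7)*t(29) = (4 + (-7)**2 - 8*(-4))*(-20) = (4 + 49 + 32)*(-20) = 85*(-20) = -1700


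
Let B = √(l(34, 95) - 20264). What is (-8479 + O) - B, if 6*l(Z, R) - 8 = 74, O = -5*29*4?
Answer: -9059 - I*√182253/3 ≈ -9059.0 - 142.3*I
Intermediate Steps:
O = -580 (O = -145*4 = -580)
l(Z, R) = 41/3 (l(Z, R) = 4/3 + (⅙)*74 = 4/3 + 37/3 = 41/3)
B = I*√182253/3 (B = √(41/3 - 20264) = √(-60751/3) = I*√182253/3 ≈ 142.3*I)
(-8479 + O) - B = (-8479 - 580) - I*√182253/3 = -9059 - I*√182253/3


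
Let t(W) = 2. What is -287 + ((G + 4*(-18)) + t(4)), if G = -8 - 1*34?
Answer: -399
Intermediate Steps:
G = -42 (G = -8 - 34 = -42)
-287 + ((G + 4*(-18)) + t(4)) = -287 + ((-42 + 4*(-18)) + 2) = -287 + ((-42 - 72) + 2) = -287 + (-114 + 2) = -287 - 112 = -399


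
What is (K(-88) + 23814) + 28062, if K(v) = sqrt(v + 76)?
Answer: 51876 + 2*I*sqrt(3) ≈ 51876.0 + 3.4641*I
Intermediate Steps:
K(v) = sqrt(76 + v)
(K(-88) + 23814) + 28062 = (sqrt(76 - 88) + 23814) + 28062 = (sqrt(-12) + 23814) + 28062 = (2*I*sqrt(3) + 23814) + 28062 = (23814 + 2*I*sqrt(3)) + 28062 = 51876 + 2*I*sqrt(3)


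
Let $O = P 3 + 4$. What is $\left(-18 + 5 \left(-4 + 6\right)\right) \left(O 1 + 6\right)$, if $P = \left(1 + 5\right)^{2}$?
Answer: $-944$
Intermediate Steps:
$P = 36$ ($P = 6^{2} = 36$)
$O = 112$ ($O = 36 \cdot 3 + 4 = 108 + 4 = 112$)
$\left(-18 + 5 \left(-4 + 6\right)\right) \left(O 1 + 6\right) = \left(-18 + 5 \left(-4 + 6\right)\right) \left(112 \cdot 1 + 6\right) = \left(-18 + 5 \cdot 2\right) \left(112 + 6\right) = \left(-18 + 10\right) 118 = \left(-8\right) 118 = -944$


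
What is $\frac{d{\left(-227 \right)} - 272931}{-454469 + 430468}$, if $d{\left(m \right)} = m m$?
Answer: $\frac{221402}{24001} \approx 9.2247$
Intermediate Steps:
$d{\left(m \right)} = m^{2}$
$\frac{d{\left(-227 \right)} - 272931}{-454469 + 430468} = \frac{\left(-227\right)^{2} - 272931}{-454469 + 430468} = \frac{51529 - 272931}{-24001} = \left(-221402\right) \left(- \frac{1}{24001}\right) = \frac{221402}{24001}$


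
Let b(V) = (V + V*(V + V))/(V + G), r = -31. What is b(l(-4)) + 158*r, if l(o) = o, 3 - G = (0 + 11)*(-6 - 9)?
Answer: -200811/41 ≈ -4897.8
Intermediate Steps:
G = 168 (G = 3 - (0 + 11)*(-6 - 9) = 3 - 11*(-15) = 3 - 1*(-165) = 3 + 165 = 168)
b(V) = (V + 2*V²)/(168 + V) (b(V) = (V + V*(V + V))/(V + 168) = (V + V*(2*V))/(168 + V) = (V + 2*V²)/(168 + V))
b(l(-4)) + 158*r = -4*(1 + 2*(-4))/(168 - 4) + 158*(-31) = -4*(1 - 8)/164 - 4898 = -4*1/164*(-7) - 4898 = 7/41 - 4898 = -200811/41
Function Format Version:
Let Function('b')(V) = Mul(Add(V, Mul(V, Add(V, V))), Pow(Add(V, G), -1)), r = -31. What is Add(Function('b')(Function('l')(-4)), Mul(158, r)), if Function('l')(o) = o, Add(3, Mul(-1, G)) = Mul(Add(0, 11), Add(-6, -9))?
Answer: Rational(-200811, 41) ≈ -4897.8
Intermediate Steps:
G = 168 (G = Add(3, Mul(-1, Mul(Add(0, 11), Add(-6, -9)))) = Add(3, Mul(-1, Mul(11, -15))) = Add(3, Mul(-1, -165)) = Add(3, 165) = 168)
Function('b')(V) = Mul(Pow(Add(168, V), -1), Add(V, Mul(2, Pow(V, 2)))) (Function('b')(V) = Mul(Add(V, Mul(V, Add(V, V))), Pow(Add(V, 168), -1)) = Mul(Add(V, Mul(V, Mul(2, V))), Pow(Add(168, V), -1)) = Mul(Add(V, Mul(2, Pow(V, 2))), Pow(Add(168, V), -1)) = Mul(Pow(Add(168, V), -1), Add(V, Mul(2, Pow(V, 2)))))
Add(Function('b')(Function('l')(-4)), Mul(158, r)) = Add(Mul(-4, Pow(Add(168, -4), -1), Add(1, Mul(2, -4))), Mul(158, -31)) = Add(Mul(-4, Pow(164, -1), Add(1, -8)), -4898) = Add(Mul(-4, Rational(1, 164), -7), -4898) = Add(Rational(7, 41), -4898) = Rational(-200811, 41)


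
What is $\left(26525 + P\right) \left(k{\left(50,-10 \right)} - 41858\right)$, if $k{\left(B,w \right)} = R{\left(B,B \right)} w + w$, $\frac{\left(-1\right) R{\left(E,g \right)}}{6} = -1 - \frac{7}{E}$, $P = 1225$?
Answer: $-1163735100$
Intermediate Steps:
$R{\left(E,g \right)} = 6 + \frac{42}{E}$ ($R{\left(E,g \right)} = - 6 \left(-1 - \frac{7}{E}\right) = 6 + \frac{42}{E}$)
$k{\left(B,w \right)} = w + w \left(6 + \frac{42}{B}\right)$ ($k{\left(B,w \right)} = \left(6 + \frac{42}{B}\right) w + w = w \left(6 + \frac{42}{B}\right) + w = w + w \left(6 + \frac{42}{B}\right)$)
$\left(26525 + P\right) \left(k{\left(50,-10 \right)} - 41858\right) = \left(26525 + 1225\right) \left(7 \left(-10\right) \frac{1}{50} \left(6 + 50\right) - 41858\right) = 27750 \left(7 \left(-10\right) \frac{1}{50} \cdot 56 - 41858\right) = 27750 \left(- \frac{392}{5} - 41858\right) = 27750 \left(- \frac{209682}{5}\right) = -1163735100$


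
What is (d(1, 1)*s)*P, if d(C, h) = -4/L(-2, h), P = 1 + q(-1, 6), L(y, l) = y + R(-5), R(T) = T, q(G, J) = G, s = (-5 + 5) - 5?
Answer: 0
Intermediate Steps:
s = -5 (s = 0 - 5 = -5)
L(y, l) = -5 + y (L(y, l) = y - 5 = -5 + y)
P = 0 (P = 1 - 1 = 0)
d(C, h) = 4/7 (d(C, h) = -4/(-5 - 2) = -4/(-7) = -4*(-⅐) = 4/7)
(d(1, 1)*s)*P = ((4/7)*(-5))*0 = -20/7*0 = 0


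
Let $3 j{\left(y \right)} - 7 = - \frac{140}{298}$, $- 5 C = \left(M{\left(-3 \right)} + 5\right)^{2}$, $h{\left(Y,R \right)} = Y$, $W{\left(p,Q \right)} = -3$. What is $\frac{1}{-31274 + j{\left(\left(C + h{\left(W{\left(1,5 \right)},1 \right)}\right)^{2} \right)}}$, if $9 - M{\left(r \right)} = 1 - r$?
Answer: $- \frac{447}{13978505} \approx -3.1978 \cdot 10^{-5}$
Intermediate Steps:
$M{\left(r \right)} = 8 + r$ ($M{\left(r \right)} = 9 - \left(1 - r\right) = 9 + \left(-1 + r\right) = 8 + r$)
$C = -20$ ($C = - \frac{\left(\left(8 - 3\right) + 5\right)^{2}}{5} = - \frac{\left(5 + 5\right)^{2}}{5} = - \frac{10^{2}}{5} = \left(- \frac{1}{5}\right) 100 = -20$)
$j{\left(y \right)} = \frac{973}{447}$ ($j{\left(y \right)} = \frac{7}{3} + \frac{\left(-140\right) \frac{1}{298}}{3} = \frac{7}{3} + \frac{1}{3} \left(- \frac{70}{149}\right) = \frac{7}{3} - \frac{70}{447} = \frac{973}{447}$)
$\frac{1}{-31274 + j{\left(\left(C + h{\left(W{\left(1,5 \right)},1 \right)}\right)^{2} \right)}} = \frac{1}{-31274 + \frac{973}{447}} = \frac{1}{- \frac{13978505}{447}} = - \frac{447}{13978505}$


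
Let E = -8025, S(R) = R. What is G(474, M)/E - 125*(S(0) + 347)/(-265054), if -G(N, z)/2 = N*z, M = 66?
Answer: 5643994349/709019450 ≈ 7.9603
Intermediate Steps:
G(N, z) = -2*N*z
G(474, M)/E - 125*(S(0) + 347)/(-265054) = -2*474*66/(-8025) - 125*(0 + 347)/(-265054) = -62568*(-1/8025) - 125*347*(-1/265054) = 20856/2675 - 43375*(-1/265054) = 20856/2675 + 43375/265054 = 5643994349/709019450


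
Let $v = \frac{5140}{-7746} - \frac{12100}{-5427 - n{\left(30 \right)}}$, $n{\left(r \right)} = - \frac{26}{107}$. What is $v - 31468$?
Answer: $- \frac{70765108549742}{2248907799} \approx -31466.0$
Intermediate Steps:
$n{\left(r \right)} = - \frac{26}{107}$ ($n{\left(r \right)} = \left(-26\right) \frac{1}{107} = - \frac{26}{107}$)
$v = \frac{3522069190}{2248907799}$ ($v = \frac{5140}{-7746} - \frac{12100}{-5427 - - \frac{26}{107}} = 5140 \left(- \frac{1}{7746}\right) - \frac{12100}{-5427 + \frac{26}{107}} = - \frac{2570}{3873} - \frac{12100}{- \frac{580663}{107}} = - \frac{2570}{3873} - - \frac{1294700}{580663} = - \frac{2570}{3873} + \frac{1294700}{580663} = \frac{3522069190}{2248907799} \approx 1.5661$)
$v - 31468 = \frac{3522069190}{2248907799} - 31468 = - \frac{70765108549742}{2248907799}$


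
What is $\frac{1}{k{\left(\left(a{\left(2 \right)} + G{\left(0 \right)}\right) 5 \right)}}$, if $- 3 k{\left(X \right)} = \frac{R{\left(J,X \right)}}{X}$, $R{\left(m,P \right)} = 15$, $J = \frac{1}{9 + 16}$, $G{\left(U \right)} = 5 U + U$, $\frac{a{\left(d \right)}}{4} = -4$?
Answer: $16$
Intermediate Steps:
$a{\left(d \right)} = -16$ ($a{\left(d \right)} = 4 \left(-4\right) = -16$)
$G{\left(U \right)} = 6 U$
$J = \frac{1}{25} \approx 0.04$
$k{\left(X \right)} = - \frac{5}{X}$ ($k{\left(X \right)} = - \frac{15 \frac{1}{X}}{3} = - \frac{5}{X}$)
$\frac{1}{k{\left(\left(a{\left(2 \right)} + G{\left(0 \right)}\right) 5 \right)}} = \frac{1}{\left(-5\right) \frac{1}{\left(-16 + 6 \cdot 0\right) 5}} = \frac{1}{\left(-5\right) \frac{1}{\left(-16 + 0\right) 5}} = \frac{1}{\left(-5\right) \frac{1}{\left(-16\right) 5}} = \frac{1}{\left(-5\right) \frac{1}{-80}} = \frac{1}{\left(-5\right) \left(- \frac{1}{80}\right)} = \frac{1}{\frac{1}{16}} = 16$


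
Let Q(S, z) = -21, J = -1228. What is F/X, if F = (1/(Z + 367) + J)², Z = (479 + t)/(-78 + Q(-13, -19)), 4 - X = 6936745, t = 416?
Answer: -1893795870595225/8711518976200404 ≈ -0.21739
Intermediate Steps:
X = -6936741 (X = 4 - 1*6936745 = 4 - 6936745 = -6936741)
Z = -895/99 (Z = (479 + 416)/(-78 - 21) = 895/(-99) = 895*(-1/99) = -895/99 ≈ -9.0404)
F = 1893795870595225/1255851844 (F = (1/(-895/99 + 367) - 1228)² = (1/(35438/99) - 1228)² = (99/35438 - 1228)² = (-43517765/35438)² = 1893795870595225/1255851844 ≈ 1.5080e+6)
F/X = (1893795870595225/1255851844)/(-6936741) = (1893795870595225/1255851844)*(-1/6936741) = -1893795870595225/8711518976200404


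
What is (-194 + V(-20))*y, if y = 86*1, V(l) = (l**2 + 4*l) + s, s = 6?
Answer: 11352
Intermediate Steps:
V(l) = 6 + l**2 + 4*l (V(l) = (l**2 + 4*l) + 6 = 6 + l**2 + 4*l)
y = 86
(-194 + V(-20))*y = (-194 + (6 + (-20)**2 + 4*(-20)))*86 = (-194 + (6 + 400 - 80))*86 = (-194 + 326)*86 = 132*86 = 11352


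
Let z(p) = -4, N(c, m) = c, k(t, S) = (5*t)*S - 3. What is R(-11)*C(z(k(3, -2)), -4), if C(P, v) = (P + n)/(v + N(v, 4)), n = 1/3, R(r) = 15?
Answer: 55/8 ≈ 6.8750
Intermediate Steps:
k(t, S) = -3 + 5*S*t (k(t, S) = 5*S*t - 3 = -3 + 5*S*t)
n = 1/3 ≈ 0.33333
C(P, v) = (1/3 + P)/(2*v) (C(P, v) = (P + 1/3)/(v + v) = (1/3 + P)/((2*v)) = (1/3 + P)*(1/(2*v)) = (1/3 + P)/(2*v))
R(-11)*C(z(k(3, -2)), -4) = 15*((1/6)*(1 + 3*(-4))/(-4)) = 15*((1/6)*(-1/4)*(1 - 12)) = 15*((1/6)*(-1/4)*(-11)) = 15*(11/24) = 55/8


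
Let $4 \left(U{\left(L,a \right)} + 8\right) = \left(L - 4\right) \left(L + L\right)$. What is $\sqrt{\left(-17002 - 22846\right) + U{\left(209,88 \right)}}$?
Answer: $\frac{i \sqrt{73734}}{2} \approx 135.77 i$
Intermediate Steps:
$U{\left(L,a \right)} = -8 + \frac{L \left(-4 + L\right)}{2}$ ($U{\left(L,a \right)} = -8 + \frac{\left(L - 4\right) \left(L + L\right)}{4} = -8 + \frac{\left(-4 + L\right) 2 L}{4} = -8 + \frac{2 L \left(-4 + L\right)}{4} = -8 + \frac{L \left(-4 + L\right)}{2}$)
$\sqrt{\left(-17002 - 22846\right) + U{\left(209,88 \right)}} = \sqrt{\left(-17002 - 22846\right) - \left(426 - \frac{43681}{2}\right)} = \sqrt{\left(-17002 - 22846\right) - - \frac{42829}{2}} = \sqrt{-39848 - - \frac{42829}{2}} = \sqrt{-39848 + \frac{42829}{2}} = \sqrt{- \frac{36867}{2}} = \frac{i \sqrt{73734}}{2}$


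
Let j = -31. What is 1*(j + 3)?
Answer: -28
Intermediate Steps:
1*(j + 3) = 1*(-31 + 3) = 1*(-28) = -28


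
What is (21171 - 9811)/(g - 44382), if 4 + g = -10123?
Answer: -11360/54509 ≈ -0.20841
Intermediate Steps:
g = -10127 (g = -4 - 10123 = -10127)
(21171 - 9811)/(g - 44382) = (21171 - 9811)/(-10127 - 44382) = 11360/(-54509) = 11360*(-1/54509) = -11360/54509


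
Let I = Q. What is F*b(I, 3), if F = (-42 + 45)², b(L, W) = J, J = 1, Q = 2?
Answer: 9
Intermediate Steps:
I = 2
b(L, W) = 1
F = 9 (F = 3² = 9)
F*b(I, 3) = 9*1 = 9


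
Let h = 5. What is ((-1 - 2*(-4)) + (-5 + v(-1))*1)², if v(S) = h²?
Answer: 729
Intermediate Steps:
v(S) = 25 (v(S) = 5² = 25)
((-1 - 2*(-4)) + (-5 + v(-1))*1)² = ((-1 - 2*(-4)) + (-5 + 25)*1)² = ((-1 + 8) + 20*1)² = (7 + 20)² = 27² = 729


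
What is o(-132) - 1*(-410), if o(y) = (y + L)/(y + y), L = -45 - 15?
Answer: 4518/11 ≈ 410.73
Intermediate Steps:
L = -60
o(y) = (-60 + y)/(2*y) (o(y) = (y - 60)/(y + y) = (-60 + y)/((2*y)) = (-60 + y)*(1/(2*y)) = (-60 + y)/(2*y))
o(-132) - 1*(-410) = (½)*(-60 - 132)/(-132) - 1*(-410) = (½)*(-1/132)*(-192) + 410 = 8/11 + 410 = 4518/11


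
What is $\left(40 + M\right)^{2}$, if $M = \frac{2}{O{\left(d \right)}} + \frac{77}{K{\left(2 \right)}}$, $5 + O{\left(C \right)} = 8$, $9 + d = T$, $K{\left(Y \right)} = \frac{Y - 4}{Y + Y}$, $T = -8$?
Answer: $\frac{115600}{9} \approx 12844.0$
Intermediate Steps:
$K{\left(Y \right)} = \frac{-4 + Y}{2 Y}$
$d = -17$ ($d = -9 - 8 = -17$)
$O{\left(C \right)} = 3$ ($O{\left(C \right)} = -5 + 8 = 3$)
$M = - \frac{460}{3}$ ($M = \frac{2}{3} + \frac{77}{\frac{1}{2} \cdot \frac{1}{2} \left(-4 + 2\right)} = 2 \cdot \frac{1}{3} + \frac{77}{\frac{1}{2} \cdot \frac{1}{2} \left(-2\right)} = \frac{2}{3} + \frac{77}{- \frac{1}{2}} = \frac{2}{3} + 77 \left(-2\right) = \frac{2}{3} - 154 = - \frac{460}{3} \approx -153.33$)
$\left(40 + M\right)^{2} = \left(40 - \frac{460}{3}\right)^{2} = \left(- \frac{340}{3}\right)^{2} = \frac{115600}{9}$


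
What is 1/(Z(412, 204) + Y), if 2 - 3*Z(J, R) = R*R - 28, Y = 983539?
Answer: 1/969677 ≈ 1.0313e-6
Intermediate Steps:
Z(J, R) = 10 - R²/3 (Z(J, R) = ⅔ - (R*R - 28)/3 = ⅔ - (R² - 28)/3 = ⅔ - (-28 + R²)/3 = ⅔ + (28/3 - R²/3) = 10 - R²/3)
1/(Z(412, 204) + Y) = 1/((10 - ⅓*204²) + 983539) = 1/((10 - ⅓*41616) + 983539) = 1/((10 - 13872) + 983539) = 1/(-13862 + 983539) = 1/969677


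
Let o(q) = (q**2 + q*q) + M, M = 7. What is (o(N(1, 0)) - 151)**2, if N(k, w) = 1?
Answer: 20164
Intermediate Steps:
o(q) = 7 + 2*q**2 (o(q) = (q**2 + q*q) + 7 = (q**2 + q**2) + 7 = 2*q**2 + 7 = 7 + 2*q**2)
(o(N(1, 0)) - 151)**2 = ((7 + 2*1**2) - 151)**2 = ((7 + 2*1) - 151)**2 = ((7 + 2) - 151)**2 = (9 - 151)**2 = (-142)**2 = 20164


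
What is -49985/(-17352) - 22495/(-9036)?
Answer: 7796275/1451784 ≈ 5.3701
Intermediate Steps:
-49985/(-17352) - 22495/(-9036) = -49985*(-1/17352) - 22495*(-1/9036) = 49985/17352 + 22495/9036 = 7796275/1451784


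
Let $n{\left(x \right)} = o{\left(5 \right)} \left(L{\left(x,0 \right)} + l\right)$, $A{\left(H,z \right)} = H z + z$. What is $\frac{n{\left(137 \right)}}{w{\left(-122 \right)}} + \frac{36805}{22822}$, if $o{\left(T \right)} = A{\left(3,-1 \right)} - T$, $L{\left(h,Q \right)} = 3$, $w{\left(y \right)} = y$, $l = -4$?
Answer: $\frac{1071203}{696071} \approx 1.5389$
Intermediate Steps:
$A{\left(H,z \right)} = z + H z$
$o{\left(T \right)} = -4 - T$ ($o{\left(T \right)} = - (1 + 3) - T = \left(-1\right) 4 - T = -4 - T$)
$n{\left(x \right)} = 9$ ($n{\left(x \right)} = \left(-4 - 5\right) \left(3 - 4\right) = \left(-4 - 5\right) \left(-1\right) = \left(-9\right) \left(-1\right) = 9$)
$\frac{n{\left(137 \right)}}{w{\left(-122 \right)}} + \frac{36805}{22822} = \frac{9}{-122} + \frac{36805}{22822} = 9 \left(- \frac{1}{122}\right) + 36805 \cdot \frac{1}{22822} = - \frac{9}{122} + \frac{36805}{22822} = \frac{1071203}{696071}$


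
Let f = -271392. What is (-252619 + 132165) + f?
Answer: -391846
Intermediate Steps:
(-252619 + 132165) + f = (-252619 + 132165) - 271392 = -120454 - 271392 = -391846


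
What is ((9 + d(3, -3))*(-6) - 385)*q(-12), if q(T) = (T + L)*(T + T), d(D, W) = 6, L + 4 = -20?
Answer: -410400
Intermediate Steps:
L = -24 (L = -4 - 20 = -24)
q(T) = 2*T*(-24 + T) (q(T) = (T - 24)*(T + T) = (-24 + T)*(2*T) = 2*T*(-24 + T))
((9 + d(3, -3))*(-6) - 385)*q(-12) = ((9 + 6)*(-6) - 385)*(2*(-12)*(-24 - 12)) = (15*(-6) - 385)*(2*(-12)*(-36)) = (-90 - 385)*864 = -475*864 = -410400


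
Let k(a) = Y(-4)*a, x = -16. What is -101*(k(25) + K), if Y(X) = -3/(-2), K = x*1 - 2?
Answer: -3939/2 ≈ -1969.5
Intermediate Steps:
K = -18 (K = -16*1 - 2 = -16 - 2 = -18)
Y(X) = 3/2 (Y(X) = -3*(-½) = 3/2)
k(a) = 3*a/2
-101*(k(25) + K) = -101*((3/2)*25 - 18) = -101*(75/2 - 18) = -101*39/2 = -3939/2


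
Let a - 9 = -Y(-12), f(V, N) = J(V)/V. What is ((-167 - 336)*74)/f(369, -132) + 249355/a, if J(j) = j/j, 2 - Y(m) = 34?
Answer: -562882283/41 ≈ -1.3729e+7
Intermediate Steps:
Y(m) = -32 (Y(m) = 2 - 1*34 = 2 - 34 = -32)
J(j) = 1
f(V, N) = 1/V
a = 41 (a = 9 - 1*(-32) = 9 + 32 = 41)
((-167 - 336)*74)/f(369, -132) + 249355/a = ((-167 - 336)*74)/(1/369) + 249355/41 = (-503*74)/(1/369) + 249355*(1/41) = -37222*369 + 249355/41 = -13734918 + 249355/41 = -562882283/41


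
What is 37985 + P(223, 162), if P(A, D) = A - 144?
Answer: 38064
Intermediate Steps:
P(A, D) = -144 + A
37985 + P(223, 162) = 37985 + (-144 + 223) = 37985 + 79 = 38064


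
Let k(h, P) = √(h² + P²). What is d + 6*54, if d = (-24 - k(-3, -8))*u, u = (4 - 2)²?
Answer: 228 - 4*√73 ≈ 193.82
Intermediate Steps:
k(h, P) = √(P² + h²)
u = 4 (u = 2² = 4)
d = -96 - 4*√73 (d = (-24 - √((-8)² + (-3)²))*4 = (-24 - √(64 + 9))*4 = (-24 - √73)*4 = -96 - 4*√73 ≈ -130.18)
d + 6*54 = (-96 - 4*√73) + 6*54 = (-96 - 4*√73) + 324 = 228 - 4*√73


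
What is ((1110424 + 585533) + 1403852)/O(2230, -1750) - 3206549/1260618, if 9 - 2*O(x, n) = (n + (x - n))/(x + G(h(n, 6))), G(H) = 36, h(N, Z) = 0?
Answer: 4427381238943937/5724466338 ≈ 7.7341e+5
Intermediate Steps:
O(x, n) = 9/2 - x/(2*(36 + x)) (O(x, n) = 9/2 - (n + (x - n))/(2*(x + 36)) = 9/2 - x/(2*(36 + x)))
((1110424 + 585533) + 1403852)/O(2230, -1750) - 3206549/1260618 = ((1110424 + 585533) + 1403852)/((2*(81 + 2*2230)/(36 + 2230))) - 3206549/1260618 = (1695957 + 1403852)/((2*(81 + 4460)/2266)) - 3206549*1/1260618 = 3099809/((2*(1/2266)*4541)) - 3206549/1260618 = 3099809/(4541/1133) - 3206549/1260618 = 3099809*(1133/4541) - 3206549/1260618 = 3512083597/4541 - 3206549/1260618 = 4427381238943937/5724466338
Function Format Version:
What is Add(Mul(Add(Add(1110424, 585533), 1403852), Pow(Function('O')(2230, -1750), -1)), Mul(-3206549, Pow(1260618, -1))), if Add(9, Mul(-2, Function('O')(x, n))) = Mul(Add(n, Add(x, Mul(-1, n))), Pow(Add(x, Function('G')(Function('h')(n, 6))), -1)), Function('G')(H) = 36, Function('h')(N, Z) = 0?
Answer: Rational(4427381238943937, 5724466338) ≈ 7.7341e+5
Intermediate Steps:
Function('O')(x, n) = Add(Rational(9, 2), Mul(Rational(-1, 2), x, Pow(Add(36, x), -1))) (Function('O')(x, n) = Add(Rational(9, 2), Mul(Rational(-1, 2), Mul(Add(n, Add(x, Mul(-1, n))), Pow(Add(x, 36), -1)))) = Add(Rational(9, 2), Mul(Rational(-1, 2), Mul(x, Pow(Add(36, x), -1)))) = Add(Rational(9, 2), Mul(Rational(-1, 2), x, Pow(Add(36, x), -1))))
Add(Mul(Add(Add(1110424, 585533), 1403852), Pow(Function('O')(2230, -1750), -1)), Mul(-3206549, Pow(1260618, -1))) = Add(Mul(Add(Add(1110424, 585533), 1403852), Pow(Mul(2, Pow(Add(36, 2230), -1), Add(81, Mul(2, 2230))), -1)), Mul(-3206549, Pow(1260618, -1))) = Add(Mul(Add(1695957, 1403852), Pow(Mul(2, Pow(2266, -1), Add(81, 4460)), -1)), Mul(-3206549, Rational(1, 1260618))) = Add(Mul(3099809, Pow(Mul(2, Rational(1, 2266), 4541), -1)), Rational(-3206549, 1260618)) = Add(Mul(3099809, Pow(Rational(4541, 1133), -1)), Rational(-3206549, 1260618)) = Add(Mul(3099809, Rational(1133, 4541)), Rational(-3206549, 1260618)) = Add(Rational(3512083597, 4541), Rational(-3206549, 1260618)) = Rational(4427381238943937, 5724466338)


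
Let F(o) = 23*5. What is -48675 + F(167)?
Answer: -48560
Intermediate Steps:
F(o) = 115
-48675 + F(167) = -48675 + 115 = -48560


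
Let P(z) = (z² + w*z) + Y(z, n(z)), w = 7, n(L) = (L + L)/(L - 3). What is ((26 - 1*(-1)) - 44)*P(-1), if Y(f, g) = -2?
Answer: 136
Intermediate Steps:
n(L) = 2*L/(-3 + L) (n(L) = (2*L)/(-3 + L) = 2*L/(-3 + L))
P(z) = -2 + z² + 7*z (P(z) = (z² + 7*z) - 2 = -2 + z² + 7*z)
((26 - 1*(-1)) - 44)*P(-1) = ((26 - 1*(-1)) - 44)*(-2 + (-1)² + 7*(-1)) = ((26 + 1) - 44)*(-2 + 1 - 7) = (27 - 44)*(-8) = -17*(-8) = 136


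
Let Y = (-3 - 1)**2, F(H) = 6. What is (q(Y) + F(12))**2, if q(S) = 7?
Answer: 169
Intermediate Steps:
Y = 16 (Y = (-4)**2 = 16)
(q(Y) + F(12))**2 = (7 + 6)**2 = 13**2 = 169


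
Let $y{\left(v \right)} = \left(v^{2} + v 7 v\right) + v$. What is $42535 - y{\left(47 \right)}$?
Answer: $24816$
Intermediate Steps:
$y{\left(v \right)} = v + 8 v^{2}$ ($y{\left(v \right)} = \left(v^{2} + 7 v v\right) + v = \left(v^{2} + 7 v^{2}\right) + v = 8 v^{2} + v = v + 8 v^{2}$)
$42535 - y{\left(47 \right)} = 42535 - 47 \left(1 + 8 \cdot 47\right) = 42535 - 47 \left(1 + 376\right) = 42535 - 47 \cdot 377 = 42535 - 17719 = 24816$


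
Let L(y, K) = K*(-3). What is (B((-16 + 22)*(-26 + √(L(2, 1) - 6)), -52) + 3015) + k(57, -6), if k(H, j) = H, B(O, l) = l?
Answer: 3020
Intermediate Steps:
L(y, K) = -3*K
(B((-16 + 22)*(-26 + √(L(2, 1) - 6)), -52) + 3015) + k(57, -6) = (-52 + 3015) + 57 = 2963 + 57 = 3020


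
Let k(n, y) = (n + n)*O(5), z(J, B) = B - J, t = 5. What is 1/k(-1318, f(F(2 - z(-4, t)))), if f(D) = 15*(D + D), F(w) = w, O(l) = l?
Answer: -1/13180 ≈ -7.5873e-5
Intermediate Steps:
f(D) = 30*D (f(D) = 15*(2*D) = 30*D)
k(n, y) = 10*n (k(n, y) = (n + n)*5 = (2*n)*5 = 10*n)
1/k(-1318, f(F(2 - z(-4, t)))) = 1/(10*(-1318)) = 1/(-13180) = -1/13180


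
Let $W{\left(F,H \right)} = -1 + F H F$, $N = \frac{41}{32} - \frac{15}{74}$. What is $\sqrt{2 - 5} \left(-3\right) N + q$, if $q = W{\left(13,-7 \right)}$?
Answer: $-1184 - \frac{3831 i \sqrt{3}}{1184} \approx -1184.0 - 5.6043 i$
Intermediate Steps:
$N = \frac{1277}{1184}$ ($N = 41 \cdot \frac{1}{32} - \frac{15}{74} = \frac{41}{32} - \frac{15}{74} = \frac{1277}{1184} \approx 1.0785$)
$W{\left(F,H \right)} = -1 + H F^{2}$
$q = -1184$ ($q = -1 - 7 \cdot 13^{2} = -1 - 1183 = -1184$)
$\sqrt{2 - 5} \left(-3\right) N + q = \sqrt{2 - 5} \left(-3\right) \frac{1277}{1184} - 1184 = \sqrt{-3} \left(-3\right) \frac{1277}{1184} - 1184 = i \sqrt{3} \left(-3\right) \frac{1277}{1184} - 1184 = - 3 i \sqrt{3} \cdot \frac{1277}{1184} - 1184 = - \frac{3831 i \sqrt{3}}{1184} - 1184 = -1184 - \frac{3831 i \sqrt{3}}{1184}$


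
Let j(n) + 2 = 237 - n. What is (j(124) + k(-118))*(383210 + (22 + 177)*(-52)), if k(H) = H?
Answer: -2610034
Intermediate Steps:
j(n) = 235 - n (j(n) = -2 + (237 - n) = 235 - n)
(j(124) + k(-118))*(383210 + (22 + 177)*(-52)) = ((235 - 1*124) - 118)*(383210 + (22 + 177)*(-52)) = ((235 - 124) - 118)*(383210 + 199*(-52)) = (111 - 118)*(383210 - 10348) = -7*372862 = -2610034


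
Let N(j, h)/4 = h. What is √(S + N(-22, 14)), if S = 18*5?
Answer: √146 ≈ 12.083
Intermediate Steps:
S = 90
N(j, h) = 4*h
√(S + N(-22, 14)) = √(90 + 4*14) = √(90 + 56) = √146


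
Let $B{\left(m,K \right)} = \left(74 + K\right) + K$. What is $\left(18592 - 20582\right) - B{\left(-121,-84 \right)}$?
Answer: $-1896$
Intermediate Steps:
$B{\left(m,K \right)} = 74 + 2 K$
$\left(18592 - 20582\right) - B{\left(-121,-84 \right)} = \left(18592 - 20582\right) - \left(74 + 2 \left(-84\right)\right) = \left(18592 - 20582\right) - \left(74 - 168\right) = -1990 - -94 = -1990 + 94 = -1896$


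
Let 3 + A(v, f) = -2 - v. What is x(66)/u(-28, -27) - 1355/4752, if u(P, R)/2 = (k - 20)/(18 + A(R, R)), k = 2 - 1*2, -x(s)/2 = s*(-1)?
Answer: -628619/4752 ≈ -132.29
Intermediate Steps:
A(v, f) = -5 - v (A(v, f) = -3 + (-2 - v) = -5 - v)
x(s) = 2*s (x(s) = -2*s*(-1) = -(-2)*s = 2*s)
k = 0 (k = 2 - 2 = 0)
u(P, R) = -40/(13 - R) (u(P, R) = 2*((0 - 20)/(18 + (-5 - R))) = 2*(-20/(13 - R)) = -40/(13 - R))
x(66)/u(-28, -27) - 1355/4752 = (2*66)/((40/(-13 - 27))) - 1355/4752 = 132/((40/(-40))) - 1355*1/4752 = 132/((40*(-1/40))) - 1355/4752 = 132/(-1) - 1355/4752 = 132*(-1) - 1355/4752 = -132 - 1355/4752 = -628619/4752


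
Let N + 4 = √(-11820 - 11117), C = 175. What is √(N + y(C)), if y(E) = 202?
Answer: √(198 + I*√22937) ≈ 14.955 + 5.0636*I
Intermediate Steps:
N = -4 + I*√22937 (N = -4 + √(-11820 - 11117) = -4 + √(-22937) = -4 + I*√22937 ≈ -4.0 + 151.45*I)
√(N + y(C)) = √((-4 + I*√22937) + 202) = √(198 + I*√22937)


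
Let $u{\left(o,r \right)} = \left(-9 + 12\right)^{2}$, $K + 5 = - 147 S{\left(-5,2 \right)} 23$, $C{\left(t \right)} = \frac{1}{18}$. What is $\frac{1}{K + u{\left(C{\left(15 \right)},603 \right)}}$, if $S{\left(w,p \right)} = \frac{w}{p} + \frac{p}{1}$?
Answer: $\frac{2}{3389} \approx 0.00059014$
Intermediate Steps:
$S{\left(w,p \right)} = p + \frac{w}{p}$ ($S{\left(w,p \right)} = \frac{w}{p} + p 1 = \frac{w}{p} + p = p + \frac{w}{p}$)
$C{\left(t \right)} = \frac{1}{18}$
$K = \frac{3371}{2}$ ($K = -5 - 147 \left(2 - \frac{5}{2}\right) 23 = -5 - 147 \left(\left(- \frac{1}{2}\right) 23\right) = -5 - - \frac{3381}{2} = -5 + \frac{3381}{2} = \frac{3371}{2} \approx 1685.5$)
$u{\left(o,r \right)} = 9$ ($u{\left(o,r \right)} = 3^{2} = 9$)
$\frac{1}{K + u{\left(C{\left(15 \right)},603 \right)}} = \frac{1}{\frac{3371}{2} + 9} = \frac{1}{\frac{3389}{2}} = \frac{2}{3389}$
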